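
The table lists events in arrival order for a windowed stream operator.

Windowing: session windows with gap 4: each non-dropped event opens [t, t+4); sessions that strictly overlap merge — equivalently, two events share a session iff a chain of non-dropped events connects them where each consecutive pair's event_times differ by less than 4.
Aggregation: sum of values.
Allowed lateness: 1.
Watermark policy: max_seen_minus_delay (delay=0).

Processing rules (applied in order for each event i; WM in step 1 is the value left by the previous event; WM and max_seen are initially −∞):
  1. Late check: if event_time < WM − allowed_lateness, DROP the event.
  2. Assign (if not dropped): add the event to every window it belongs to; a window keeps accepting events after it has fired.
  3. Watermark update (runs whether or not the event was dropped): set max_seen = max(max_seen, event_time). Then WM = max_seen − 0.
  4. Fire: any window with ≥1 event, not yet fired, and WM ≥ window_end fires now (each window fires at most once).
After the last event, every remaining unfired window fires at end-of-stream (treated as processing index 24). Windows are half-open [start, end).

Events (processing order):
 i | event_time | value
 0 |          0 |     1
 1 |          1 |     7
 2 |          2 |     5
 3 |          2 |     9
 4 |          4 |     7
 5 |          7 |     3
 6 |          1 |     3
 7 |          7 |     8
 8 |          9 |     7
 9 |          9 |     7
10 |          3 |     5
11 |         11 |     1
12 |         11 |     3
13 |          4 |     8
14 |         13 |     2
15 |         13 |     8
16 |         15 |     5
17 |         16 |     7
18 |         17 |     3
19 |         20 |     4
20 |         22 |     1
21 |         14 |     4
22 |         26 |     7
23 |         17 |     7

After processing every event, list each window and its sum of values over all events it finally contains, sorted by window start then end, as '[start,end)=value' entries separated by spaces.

[0,26)=88 [26,30)=7

i=0 t=0 v=1: → [0,4); WM=0
i=1 t=1 v=7: → [0,5); WM=1
i=2 t=2 v=5: → [0,6); WM=2
i=3 t=2 v=9: → [0,6); WM=2
i=4 t=4 v=7: → [0,8); WM=4
i=5 t=7 v=3: → [0,11); WM=7
i=6 t=1 v=3: DROP (t<7-1); WM=7
i=7 t=7 v=8: → [0,11); WM=7
i=8 t=9 v=7: → [0,13); WM=9
i=9 t=9 v=7: → [0,13); WM=9
i=10 t=3 v=5: DROP (t<9-1); WM=9
i=11 t=11 v=1: → [0,15); WM=11
i=12 t=11 v=3: → [0,15); WM=11
i=13 t=4 v=8: DROP (t<11-1); WM=11
i=14 t=13 v=2: → [0,17); WM=13
i=15 t=13 v=8: → [0,17); WM=13
i=16 t=15 v=5: → [0,19); WM=15
i=17 t=16 v=7: → [0,20); WM=16
i=18 t=17 v=3: → [0,21); WM=17
i=19 t=20 v=4: → [0,24); WM=20
i=20 t=22 v=1: → [0,26); WM=22
i=21 t=14 v=4: DROP (t<22-1); WM=22
i=22 t=26 v=7: → [26,30); WM=26
i=23 t=17 v=7: DROP (t<26-1); WM=26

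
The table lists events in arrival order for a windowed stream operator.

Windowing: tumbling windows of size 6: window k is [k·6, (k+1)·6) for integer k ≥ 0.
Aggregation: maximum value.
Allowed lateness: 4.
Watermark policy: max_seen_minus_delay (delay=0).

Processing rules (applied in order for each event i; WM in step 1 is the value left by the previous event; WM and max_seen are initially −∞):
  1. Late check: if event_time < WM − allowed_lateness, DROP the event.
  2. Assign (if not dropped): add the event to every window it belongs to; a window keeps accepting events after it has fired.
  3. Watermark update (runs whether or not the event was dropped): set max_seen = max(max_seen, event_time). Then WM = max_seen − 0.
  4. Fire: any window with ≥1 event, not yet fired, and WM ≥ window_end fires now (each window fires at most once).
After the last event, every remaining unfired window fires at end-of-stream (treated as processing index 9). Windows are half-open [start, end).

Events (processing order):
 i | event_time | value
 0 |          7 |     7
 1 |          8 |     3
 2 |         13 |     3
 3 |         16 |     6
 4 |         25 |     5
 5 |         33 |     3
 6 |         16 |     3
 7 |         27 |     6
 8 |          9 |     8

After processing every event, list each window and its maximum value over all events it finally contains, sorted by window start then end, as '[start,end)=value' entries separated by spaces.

[6,12)=7 [12,18)=6 [24,30)=5 [30,36)=3

i=0 t=7 v=7: → [6,12); WM=7
i=1 t=8 v=3: → [6,12); WM=8
i=2 t=13 v=3: → [12,18); WM=13; [6,12) fires=7
i=3 t=16 v=6: → [12,18); WM=16
i=4 t=25 v=5: → [24,30); WM=25; [12,18) fires=6
i=5 t=33 v=3: → [30,36); WM=33; [24,30) fires=5
i=6 t=16 v=3: DROP (t<33-4); WM=33
i=7 t=27 v=6: DROP (t<33-4); WM=33
i=8 t=9 v=8: DROP (t<33-4); WM=33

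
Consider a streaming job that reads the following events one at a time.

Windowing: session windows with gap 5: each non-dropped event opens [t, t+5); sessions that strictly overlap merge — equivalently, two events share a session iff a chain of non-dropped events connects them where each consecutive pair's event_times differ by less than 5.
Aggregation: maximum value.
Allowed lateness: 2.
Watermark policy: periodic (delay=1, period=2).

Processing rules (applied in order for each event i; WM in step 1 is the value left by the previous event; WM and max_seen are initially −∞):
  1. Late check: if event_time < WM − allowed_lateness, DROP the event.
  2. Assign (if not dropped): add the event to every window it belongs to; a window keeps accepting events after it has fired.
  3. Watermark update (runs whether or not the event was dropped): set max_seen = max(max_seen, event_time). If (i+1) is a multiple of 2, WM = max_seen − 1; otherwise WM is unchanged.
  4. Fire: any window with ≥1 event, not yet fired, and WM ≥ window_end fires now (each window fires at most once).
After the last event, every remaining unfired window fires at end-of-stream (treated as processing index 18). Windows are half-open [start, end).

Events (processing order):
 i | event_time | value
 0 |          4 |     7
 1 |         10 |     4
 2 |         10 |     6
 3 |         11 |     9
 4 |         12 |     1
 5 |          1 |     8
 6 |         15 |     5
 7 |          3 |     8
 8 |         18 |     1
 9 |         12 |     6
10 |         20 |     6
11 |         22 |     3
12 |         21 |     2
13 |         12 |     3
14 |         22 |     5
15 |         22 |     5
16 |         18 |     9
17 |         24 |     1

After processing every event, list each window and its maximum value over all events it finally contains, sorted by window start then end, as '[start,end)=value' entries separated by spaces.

[4,9)=7 [10,29)=9

i=0 t=4 v=7: → [4,9); WM=−∞
i=1 t=10 v=4: → [10,15); WM=9
i=2 t=10 v=6: → [10,15); WM=9
i=3 t=11 v=9: → [10,16); WM=10
i=4 t=12 v=1: → [10,17); WM=10
i=5 t=1 v=8: DROP (t<10-2); WM=11
i=6 t=15 v=5: → [10,20); WM=11
i=7 t=3 v=8: DROP (t<11-2); WM=14
i=8 t=18 v=1: → [10,23); WM=14
i=9 t=12 v=6: → [10,23); WM=17
i=10 t=20 v=6: → [10,25); WM=17
i=11 t=22 v=3: → [10,27); WM=21
i=12 t=21 v=2: → [10,27); WM=21
i=13 t=12 v=3: DROP (t<21-2); WM=21
i=14 t=22 v=5: → [10,27); WM=21
i=15 t=22 v=5: → [10,27); WM=21
i=16 t=18 v=9: DROP (t<21-2); WM=21
i=17 t=24 v=1: → [10,29); WM=23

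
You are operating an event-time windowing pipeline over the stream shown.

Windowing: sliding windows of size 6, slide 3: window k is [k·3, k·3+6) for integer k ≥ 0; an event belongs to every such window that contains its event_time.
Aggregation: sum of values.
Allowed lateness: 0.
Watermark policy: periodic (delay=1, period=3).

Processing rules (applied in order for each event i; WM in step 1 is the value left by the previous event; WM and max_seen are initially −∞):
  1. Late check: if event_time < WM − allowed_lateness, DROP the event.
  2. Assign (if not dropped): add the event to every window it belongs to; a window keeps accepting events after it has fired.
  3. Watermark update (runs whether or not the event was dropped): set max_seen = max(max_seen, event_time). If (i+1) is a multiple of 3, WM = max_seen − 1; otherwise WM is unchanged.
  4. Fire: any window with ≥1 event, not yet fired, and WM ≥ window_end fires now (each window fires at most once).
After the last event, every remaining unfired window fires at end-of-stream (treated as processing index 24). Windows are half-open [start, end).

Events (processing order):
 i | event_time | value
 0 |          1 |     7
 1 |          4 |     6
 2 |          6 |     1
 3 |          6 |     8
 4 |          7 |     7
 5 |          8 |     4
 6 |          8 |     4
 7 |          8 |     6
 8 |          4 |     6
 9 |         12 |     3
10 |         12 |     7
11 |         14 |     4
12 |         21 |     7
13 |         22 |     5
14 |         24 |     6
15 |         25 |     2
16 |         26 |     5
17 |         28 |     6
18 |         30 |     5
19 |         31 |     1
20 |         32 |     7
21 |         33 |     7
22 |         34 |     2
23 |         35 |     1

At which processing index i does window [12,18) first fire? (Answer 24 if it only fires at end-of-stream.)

14

i=0 t=1 v=7: → [0,6); WM=−∞
i=1 t=4 v=6: → [3,9),[0,6); WM=−∞
i=2 t=6 v=1: → [6,12),[3,9); WM=5
i=3 t=6 v=8: → [6,12),[3,9); WM=5
i=4 t=7 v=7: → [6,12),[3,9); WM=5
i=5 t=8 v=4: → [6,12),[3,9); WM=7; [0,6) fires=13
i=6 t=8 v=4: → [6,12),[3,9); WM=7
i=7 t=8 v=6: → [6,12),[3,9); WM=7
i=8 t=4 v=6: DROP (t<7-0); WM=7
i=9 t=12 v=3: → [12,18),[9,15); WM=7
i=10 t=12 v=7: → [12,18),[9,15); WM=7
i=11 t=14 v=4: → [12,18),[9,15); WM=13; [3,9) fires=36 [6,12) fires=30
i=12 t=21 v=7: → [21,27),[18,24); WM=13
i=13 t=22 v=5: → [21,27),[18,24); WM=13
i=14 t=24 v=6: → [24,30),[21,27); WM=23; [9,15) fires=14 [12,18) fires=14
i=15 t=25 v=2: → [24,30),[21,27); WM=23
i=16 t=26 v=5: → [24,30),[21,27); WM=23
i=17 t=28 v=6: → [27,33),[24,30); WM=27; [18,24) fires=12 [21,27) fires=25
i=18 t=30 v=5: → [30,36),[27,33); WM=27
i=19 t=31 v=1: → [30,36),[27,33); WM=27
i=20 t=32 v=7: → [30,36),[27,33); WM=31; [24,30) fires=19
i=21 t=33 v=7: → [33,39),[30,36); WM=31
i=22 t=34 v=2: → [33,39),[30,36); WM=31
i=23 t=35 v=1: → [33,39),[30,36); WM=34; [27,33) fires=19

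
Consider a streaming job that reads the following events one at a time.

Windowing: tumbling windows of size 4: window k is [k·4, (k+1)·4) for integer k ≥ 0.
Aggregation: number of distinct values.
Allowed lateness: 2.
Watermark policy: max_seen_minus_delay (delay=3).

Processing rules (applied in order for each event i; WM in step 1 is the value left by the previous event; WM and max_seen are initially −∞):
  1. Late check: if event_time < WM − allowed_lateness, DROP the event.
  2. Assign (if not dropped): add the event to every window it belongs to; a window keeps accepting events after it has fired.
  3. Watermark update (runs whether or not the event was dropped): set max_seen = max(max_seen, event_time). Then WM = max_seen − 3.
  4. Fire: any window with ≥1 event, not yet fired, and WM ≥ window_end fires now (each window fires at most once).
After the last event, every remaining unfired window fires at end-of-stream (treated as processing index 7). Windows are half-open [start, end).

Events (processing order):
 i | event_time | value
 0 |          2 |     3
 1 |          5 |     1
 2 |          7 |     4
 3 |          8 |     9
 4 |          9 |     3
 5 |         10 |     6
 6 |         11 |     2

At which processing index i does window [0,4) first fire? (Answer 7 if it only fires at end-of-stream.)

2

i=0 t=2 v=3: → [0,4); WM=-1
i=1 t=5 v=1: → [4,8); WM=2
i=2 t=7 v=4: → [4,8); WM=4; [0,4) fires=1
i=3 t=8 v=9: → [8,12); WM=5
i=4 t=9 v=3: → [8,12); WM=6
i=5 t=10 v=6: → [8,12); WM=7
i=6 t=11 v=2: → [8,12); WM=8; [4,8) fires=2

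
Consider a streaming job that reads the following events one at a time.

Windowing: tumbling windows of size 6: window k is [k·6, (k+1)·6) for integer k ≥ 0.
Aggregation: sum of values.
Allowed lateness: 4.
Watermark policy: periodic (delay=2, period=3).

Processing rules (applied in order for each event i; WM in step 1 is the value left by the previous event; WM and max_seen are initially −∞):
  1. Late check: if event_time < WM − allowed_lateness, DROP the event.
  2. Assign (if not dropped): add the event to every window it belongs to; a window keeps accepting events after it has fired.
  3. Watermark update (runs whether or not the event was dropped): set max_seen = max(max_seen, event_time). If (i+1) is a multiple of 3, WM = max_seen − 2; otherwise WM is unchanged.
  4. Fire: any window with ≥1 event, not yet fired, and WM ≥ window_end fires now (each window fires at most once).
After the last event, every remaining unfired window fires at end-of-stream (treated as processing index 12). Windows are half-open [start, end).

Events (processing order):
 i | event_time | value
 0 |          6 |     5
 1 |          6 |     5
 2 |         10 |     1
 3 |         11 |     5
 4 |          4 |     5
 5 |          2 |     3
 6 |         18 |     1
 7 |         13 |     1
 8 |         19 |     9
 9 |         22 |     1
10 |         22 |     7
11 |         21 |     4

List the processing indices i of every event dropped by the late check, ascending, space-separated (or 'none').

i=0 t=6 v=5: → [6,12); WM=−∞
i=1 t=6 v=5: → [6,12); WM=−∞
i=2 t=10 v=1: → [6,12); WM=8
i=3 t=11 v=5: → [6,12); WM=8
i=4 t=4 v=5: → [0,6); WM=8; [0,6) fires=5
i=5 t=2 v=3: DROP (t<8-4); WM=9
i=6 t=18 v=1: → [18,24); WM=9
i=7 t=13 v=1: → [12,18); WM=9
i=8 t=19 v=9: → [18,24); WM=17; [6,12) fires=16
i=9 t=22 v=1: → [18,24); WM=17
i=10 t=22 v=7: → [18,24); WM=17
i=11 t=21 v=4: → [18,24); WM=20; [12,18) fires=1

5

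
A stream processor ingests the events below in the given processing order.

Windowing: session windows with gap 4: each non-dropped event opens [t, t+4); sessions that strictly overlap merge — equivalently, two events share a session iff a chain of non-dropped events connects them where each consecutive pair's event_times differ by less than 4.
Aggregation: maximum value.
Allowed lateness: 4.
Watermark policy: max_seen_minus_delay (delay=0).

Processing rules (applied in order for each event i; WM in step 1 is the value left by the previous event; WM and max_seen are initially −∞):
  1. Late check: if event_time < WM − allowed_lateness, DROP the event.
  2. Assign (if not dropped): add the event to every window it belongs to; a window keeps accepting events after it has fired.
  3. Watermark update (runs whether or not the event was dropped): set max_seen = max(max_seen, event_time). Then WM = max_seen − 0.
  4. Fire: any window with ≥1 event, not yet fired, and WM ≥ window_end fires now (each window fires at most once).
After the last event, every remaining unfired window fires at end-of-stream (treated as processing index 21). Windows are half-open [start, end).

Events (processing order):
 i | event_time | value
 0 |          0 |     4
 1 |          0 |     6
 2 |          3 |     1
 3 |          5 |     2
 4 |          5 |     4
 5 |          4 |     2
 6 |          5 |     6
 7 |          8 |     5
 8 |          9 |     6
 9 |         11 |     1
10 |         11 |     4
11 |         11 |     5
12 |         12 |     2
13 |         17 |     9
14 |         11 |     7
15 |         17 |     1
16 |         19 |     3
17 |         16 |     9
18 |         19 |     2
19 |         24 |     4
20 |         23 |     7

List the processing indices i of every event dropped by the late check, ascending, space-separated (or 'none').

14

i=0 t=0 v=4: → [0,4); WM=0
i=1 t=0 v=6: → [0,4); WM=0
i=2 t=3 v=1: → [0,7); WM=3
i=3 t=5 v=2: → [0,9); WM=5
i=4 t=5 v=4: → [0,9); WM=5
i=5 t=4 v=2: → [0,9); WM=5
i=6 t=5 v=6: → [0,9); WM=5
i=7 t=8 v=5: → [0,12); WM=8
i=8 t=9 v=6: → [0,13); WM=9
i=9 t=11 v=1: → [0,15); WM=11
i=10 t=11 v=4: → [0,15); WM=11
i=11 t=11 v=5: → [0,15); WM=11
i=12 t=12 v=2: → [0,16); WM=12
i=13 t=17 v=9: → [17,21); WM=17
i=14 t=11 v=7: DROP (t<17-4); WM=17
i=15 t=17 v=1: → [17,21); WM=17
i=16 t=19 v=3: → [17,23); WM=19
i=17 t=16 v=9: → [16,23); WM=19
i=18 t=19 v=2: → [16,23); WM=19
i=19 t=24 v=4: → [24,28); WM=24
i=20 t=23 v=7: → [23,28); WM=24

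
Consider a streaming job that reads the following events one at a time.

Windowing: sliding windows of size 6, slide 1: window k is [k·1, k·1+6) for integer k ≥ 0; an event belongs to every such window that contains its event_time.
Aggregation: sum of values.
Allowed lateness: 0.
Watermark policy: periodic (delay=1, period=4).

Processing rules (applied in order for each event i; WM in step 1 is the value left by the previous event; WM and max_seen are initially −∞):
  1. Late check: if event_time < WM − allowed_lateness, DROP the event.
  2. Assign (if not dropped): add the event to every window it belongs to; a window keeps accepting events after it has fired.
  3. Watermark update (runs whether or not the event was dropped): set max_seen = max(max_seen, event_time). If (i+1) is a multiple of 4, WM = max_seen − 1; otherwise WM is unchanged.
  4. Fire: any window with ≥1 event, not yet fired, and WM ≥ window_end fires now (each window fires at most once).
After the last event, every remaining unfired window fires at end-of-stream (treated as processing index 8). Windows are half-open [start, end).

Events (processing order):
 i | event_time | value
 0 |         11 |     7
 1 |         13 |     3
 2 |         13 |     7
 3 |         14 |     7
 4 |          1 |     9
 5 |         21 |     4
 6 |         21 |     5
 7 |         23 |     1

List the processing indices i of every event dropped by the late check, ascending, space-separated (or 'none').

i=0 t=11 v=7: → [11,17),[10,16),[9,15),[8,14),[7,13),[6,12); WM=−∞
i=1 t=13 v=3: → [13,19),[12,18),[11,17),[10,16),[9,15),[8,14); WM=−∞
i=2 t=13 v=7: → [13,19),[12,18),[11,17),[10,16),[9,15),[8,14); WM=−∞
i=3 t=14 v=7: → [14,20),[13,19),[12,18),[11,17),[10,16),[9,15); WM=13; [6,12) fires=7 [7,13) fires=7
i=4 t=1 v=9: DROP (t<13-0); WM=13
i=5 t=21 v=4: → [21,27),[20,26),[19,25),[18,24),[17,23),[16,22); WM=13
i=6 t=21 v=5: → [21,27),[20,26),[19,25),[18,24),[17,23),[16,22); WM=13
i=7 t=23 v=1: → [23,29),[22,28),[21,27),[20,26),[19,25),[18,24); WM=22; [8,14) fires=17 [9,15) fires=24 [10,16) fires=24 [11,17) fires=24 [12,18) fires=17 [13,19) fires=17 [14,20) fires=7 [16,22) fires=9

4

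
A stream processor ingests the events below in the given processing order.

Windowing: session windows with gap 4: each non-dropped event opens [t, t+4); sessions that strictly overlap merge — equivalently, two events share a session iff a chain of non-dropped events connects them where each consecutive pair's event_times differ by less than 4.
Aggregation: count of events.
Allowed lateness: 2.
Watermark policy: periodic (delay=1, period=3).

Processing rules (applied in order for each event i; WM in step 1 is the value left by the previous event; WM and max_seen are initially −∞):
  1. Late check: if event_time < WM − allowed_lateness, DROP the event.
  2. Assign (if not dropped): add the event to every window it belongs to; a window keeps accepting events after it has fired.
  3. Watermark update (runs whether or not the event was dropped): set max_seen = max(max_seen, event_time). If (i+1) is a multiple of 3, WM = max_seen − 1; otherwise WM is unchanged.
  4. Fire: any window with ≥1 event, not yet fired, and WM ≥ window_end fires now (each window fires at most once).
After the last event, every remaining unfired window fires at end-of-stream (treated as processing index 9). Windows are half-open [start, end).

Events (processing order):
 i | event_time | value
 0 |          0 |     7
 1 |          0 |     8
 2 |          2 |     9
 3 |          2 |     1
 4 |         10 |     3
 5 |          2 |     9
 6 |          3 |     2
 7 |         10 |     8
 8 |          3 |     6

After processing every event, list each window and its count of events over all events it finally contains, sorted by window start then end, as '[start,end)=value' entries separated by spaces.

i=0 t=0 v=7: → [0,4); WM=−∞
i=1 t=0 v=8: → [0,4); WM=−∞
i=2 t=2 v=9: → [0,6); WM=1
i=3 t=2 v=1: → [0,6); WM=1
i=4 t=10 v=3: → [10,14); WM=1
i=5 t=2 v=9: → [0,6); WM=9
i=6 t=3 v=2: DROP (t<9-2); WM=9
i=7 t=10 v=8: → [10,14); WM=9
i=8 t=3 v=6: DROP (t<9-2); WM=9

[0,6)=5 [10,14)=2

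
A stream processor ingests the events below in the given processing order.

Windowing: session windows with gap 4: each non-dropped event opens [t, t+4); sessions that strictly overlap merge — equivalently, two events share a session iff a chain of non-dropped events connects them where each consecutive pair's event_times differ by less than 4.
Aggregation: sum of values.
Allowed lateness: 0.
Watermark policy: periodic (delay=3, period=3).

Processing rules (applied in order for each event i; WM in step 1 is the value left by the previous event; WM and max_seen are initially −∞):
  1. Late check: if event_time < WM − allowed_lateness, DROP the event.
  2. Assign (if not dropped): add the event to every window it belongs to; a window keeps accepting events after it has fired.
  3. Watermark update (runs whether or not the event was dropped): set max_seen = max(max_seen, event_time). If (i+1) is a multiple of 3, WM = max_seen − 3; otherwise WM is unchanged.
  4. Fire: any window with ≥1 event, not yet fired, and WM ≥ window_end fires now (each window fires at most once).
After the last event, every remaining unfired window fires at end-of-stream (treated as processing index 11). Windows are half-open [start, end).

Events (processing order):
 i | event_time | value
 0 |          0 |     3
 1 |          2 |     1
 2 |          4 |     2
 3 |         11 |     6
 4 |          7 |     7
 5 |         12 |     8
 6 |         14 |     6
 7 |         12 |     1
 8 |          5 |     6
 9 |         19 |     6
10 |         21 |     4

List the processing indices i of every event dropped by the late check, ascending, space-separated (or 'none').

i=0 t=0 v=3: → [0,4); WM=−∞
i=1 t=2 v=1: → [0,6); WM=−∞
i=2 t=4 v=2: → [0,8); WM=1
i=3 t=11 v=6: → [11,15); WM=1
i=4 t=7 v=7: → [0,11); WM=1
i=5 t=12 v=8: → [11,16); WM=9
i=6 t=14 v=6: → [11,18); WM=9
i=7 t=12 v=1: → [11,18); WM=9
i=8 t=5 v=6: DROP (t<9-0); WM=11
i=9 t=19 v=6: → [19,23); WM=11
i=10 t=21 v=4: → [19,25); WM=11

8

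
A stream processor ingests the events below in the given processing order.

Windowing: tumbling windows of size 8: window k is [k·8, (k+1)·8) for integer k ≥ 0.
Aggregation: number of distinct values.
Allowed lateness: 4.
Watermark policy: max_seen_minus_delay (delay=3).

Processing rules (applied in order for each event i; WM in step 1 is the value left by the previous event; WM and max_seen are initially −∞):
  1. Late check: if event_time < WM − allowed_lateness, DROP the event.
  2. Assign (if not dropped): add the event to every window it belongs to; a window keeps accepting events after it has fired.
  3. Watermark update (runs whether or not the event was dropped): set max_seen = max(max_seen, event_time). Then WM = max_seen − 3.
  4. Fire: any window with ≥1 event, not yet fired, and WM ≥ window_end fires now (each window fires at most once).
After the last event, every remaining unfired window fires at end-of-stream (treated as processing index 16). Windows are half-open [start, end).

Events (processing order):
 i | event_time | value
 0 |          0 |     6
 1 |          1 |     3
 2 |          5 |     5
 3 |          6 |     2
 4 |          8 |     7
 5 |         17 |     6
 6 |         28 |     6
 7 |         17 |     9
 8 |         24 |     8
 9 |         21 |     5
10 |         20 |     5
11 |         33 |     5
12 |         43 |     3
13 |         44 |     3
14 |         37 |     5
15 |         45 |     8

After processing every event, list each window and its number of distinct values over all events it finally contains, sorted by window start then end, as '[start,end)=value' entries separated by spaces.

i=0 t=0 v=6: → [0,8); WM=-3
i=1 t=1 v=3: → [0,8); WM=-2
i=2 t=5 v=5: → [0,8); WM=2
i=3 t=6 v=2: → [0,8); WM=3
i=4 t=8 v=7: → [8,16); WM=5
i=5 t=17 v=6: → [16,24); WM=14; [0,8) fires=4
i=6 t=28 v=6: → [24,32); WM=25; [8,16) fires=1 [16,24) fires=1
i=7 t=17 v=9: DROP (t<25-4); WM=25
i=8 t=24 v=8: → [24,32); WM=25
i=9 t=21 v=5: → [16,24); WM=25
i=10 t=20 v=5: DROP (t<25-4); WM=25
i=11 t=33 v=5: → [32,40); WM=30
i=12 t=43 v=3: → [40,48); WM=40; [24,32) fires=2 [32,40) fires=1
i=13 t=44 v=3: → [40,48); WM=41
i=14 t=37 v=5: → [32,40); WM=41
i=15 t=45 v=8: → [40,48); WM=42

[0,8)=4 [8,16)=1 [16,24)=2 [24,32)=2 [32,40)=1 [40,48)=2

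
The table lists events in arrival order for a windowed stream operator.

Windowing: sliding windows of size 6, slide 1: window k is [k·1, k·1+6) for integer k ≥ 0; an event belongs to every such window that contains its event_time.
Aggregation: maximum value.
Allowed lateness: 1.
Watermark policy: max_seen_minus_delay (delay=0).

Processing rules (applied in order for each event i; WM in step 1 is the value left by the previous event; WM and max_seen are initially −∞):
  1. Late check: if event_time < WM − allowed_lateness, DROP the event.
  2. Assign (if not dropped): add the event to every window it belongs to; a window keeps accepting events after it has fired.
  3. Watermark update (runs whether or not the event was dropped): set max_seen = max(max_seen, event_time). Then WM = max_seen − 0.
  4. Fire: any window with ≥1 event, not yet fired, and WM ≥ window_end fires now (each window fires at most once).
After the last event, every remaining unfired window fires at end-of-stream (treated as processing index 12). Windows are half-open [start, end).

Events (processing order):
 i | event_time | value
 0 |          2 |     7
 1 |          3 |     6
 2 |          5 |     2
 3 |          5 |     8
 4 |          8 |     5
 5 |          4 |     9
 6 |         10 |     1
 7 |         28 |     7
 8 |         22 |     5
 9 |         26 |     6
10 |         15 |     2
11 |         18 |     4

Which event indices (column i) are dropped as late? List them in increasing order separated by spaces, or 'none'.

5 8 9 10 11

i=0 t=2 v=7: → [2,8),[1,7),[0,6); WM=2
i=1 t=3 v=6: → [3,9),[2,8),[1,7),[0,6); WM=3
i=2 t=5 v=2: → [5,11),[4,10),[3,9),[2,8),[1,7),[0,6); WM=5
i=3 t=5 v=8: → [5,11),[4,10),[3,9),[2,8),[1,7),[0,6); WM=5
i=4 t=8 v=5: → [8,14),[7,13),[6,12),[5,11),[4,10),[3,9); WM=8; [0,6) fires=8 [1,7) fires=8 [2,8) fires=8
i=5 t=4 v=9: DROP (t<8-1); WM=8
i=6 t=10 v=1: → [10,16),[9,15),[8,14),[7,13),[6,12),[5,11); WM=10; [3,9) fires=8 [4,10) fires=8
i=7 t=28 v=7: → [28,34),[27,33),[26,32),[25,31),[24,30),[23,29); WM=28; [5,11) fires=8 [6,12) fires=5 [7,13) fires=5 [8,14) fires=5 [9,15) fires=1 [10,16) fires=1
i=8 t=22 v=5: DROP (t<28-1); WM=28
i=9 t=26 v=6: DROP (t<28-1); WM=28
i=10 t=15 v=2: DROP (t<28-1); WM=28
i=11 t=18 v=4: DROP (t<28-1); WM=28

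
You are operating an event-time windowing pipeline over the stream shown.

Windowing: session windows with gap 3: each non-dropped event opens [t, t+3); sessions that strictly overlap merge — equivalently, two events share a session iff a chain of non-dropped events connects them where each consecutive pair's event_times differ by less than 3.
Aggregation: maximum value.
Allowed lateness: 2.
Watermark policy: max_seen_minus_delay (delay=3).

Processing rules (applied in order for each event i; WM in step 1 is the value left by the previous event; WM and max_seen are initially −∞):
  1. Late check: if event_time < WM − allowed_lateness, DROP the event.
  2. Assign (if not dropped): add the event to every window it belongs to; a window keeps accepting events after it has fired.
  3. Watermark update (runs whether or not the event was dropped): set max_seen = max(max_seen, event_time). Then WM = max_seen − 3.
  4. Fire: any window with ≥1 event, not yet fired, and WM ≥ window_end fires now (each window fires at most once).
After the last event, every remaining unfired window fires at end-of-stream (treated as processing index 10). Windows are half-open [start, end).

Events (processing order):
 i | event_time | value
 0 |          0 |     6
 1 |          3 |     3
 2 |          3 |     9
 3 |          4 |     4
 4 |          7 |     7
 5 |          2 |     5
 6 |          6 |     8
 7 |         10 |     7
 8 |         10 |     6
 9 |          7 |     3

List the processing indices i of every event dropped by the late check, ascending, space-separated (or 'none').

none

i=0 t=0 v=6: → [0,3); WM=-3
i=1 t=3 v=3: → [3,6); WM=0
i=2 t=3 v=9: → [3,6); WM=0
i=3 t=4 v=4: → [3,7); WM=1
i=4 t=7 v=7: → [7,10); WM=4
i=5 t=2 v=5: → [0,7); WM=4
i=6 t=6 v=8: → [0,10); WM=4
i=7 t=10 v=7: → [10,13); WM=7
i=8 t=10 v=6: → [10,13); WM=7
i=9 t=7 v=3: → [0,10); WM=7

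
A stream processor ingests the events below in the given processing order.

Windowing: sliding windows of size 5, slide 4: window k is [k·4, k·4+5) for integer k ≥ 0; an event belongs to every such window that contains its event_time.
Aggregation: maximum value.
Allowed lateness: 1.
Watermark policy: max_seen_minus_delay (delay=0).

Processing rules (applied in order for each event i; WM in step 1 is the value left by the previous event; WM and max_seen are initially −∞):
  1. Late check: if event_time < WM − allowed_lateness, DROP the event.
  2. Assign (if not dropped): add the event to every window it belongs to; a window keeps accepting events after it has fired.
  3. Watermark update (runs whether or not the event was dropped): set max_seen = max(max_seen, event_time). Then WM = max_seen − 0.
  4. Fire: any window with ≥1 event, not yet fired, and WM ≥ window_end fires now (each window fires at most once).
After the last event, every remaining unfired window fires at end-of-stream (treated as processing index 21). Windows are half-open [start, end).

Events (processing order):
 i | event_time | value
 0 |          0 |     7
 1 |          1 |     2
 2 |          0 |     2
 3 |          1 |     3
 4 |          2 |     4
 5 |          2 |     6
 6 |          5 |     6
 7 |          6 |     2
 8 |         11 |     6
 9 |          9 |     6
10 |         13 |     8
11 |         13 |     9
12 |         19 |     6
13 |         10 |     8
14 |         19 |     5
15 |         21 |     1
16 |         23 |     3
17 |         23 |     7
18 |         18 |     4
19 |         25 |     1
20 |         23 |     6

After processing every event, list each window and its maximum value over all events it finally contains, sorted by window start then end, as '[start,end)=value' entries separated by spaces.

[0,5)=7 [4,9)=6 [8,13)=6 [12,17)=9 [16,21)=6 [20,25)=7 [24,29)=1

i=0 t=0 v=7: → [0,5); WM=0
i=1 t=1 v=2: → [0,5); WM=1
i=2 t=0 v=2: → [0,5); WM=1
i=3 t=1 v=3: → [0,5); WM=1
i=4 t=2 v=4: → [0,5); WM=2
i=5 t=2 v=6: → [0,5); WM=2
i=6 t=5 v=6: → [4,9); WM=5; [0,5) fires=7
i=7 t=6 v=2: → [4,9); WM=6
i=8 t=11 v=6: → [8,13); WM=11; [4,9) fires=6
i=9 t=9 v=6: DROP (t<11-1); WM=11
i=10 t=13 v=8: → [12,17); WM=13; [8,13) fires=6
i=11 t=13 v=9: → [12,17); WM=13
i=12 t=19 v=6: → [16,21); WM=19; [12,17) fires=9
i=13 t=10 v=8: DROP (t<19-1); WM=19
i=14 t=19 v=5: → [16,21); WM=19
i=15 t=21 v=1: → [20,25); WM=21; [16,21) fires=6
i=16 t=23 v=3: → [20,25); WM=23
i=17 t=23 v=7: → [20,25); WM=23
i=18 t=18 v=4: DROP (t<23-1); WM=23
i=19 t=25 v=1: → [24,29); WM=25; [20,25) fires=7
i=20 t=23 v=6: DROP (t<25-1); WM=25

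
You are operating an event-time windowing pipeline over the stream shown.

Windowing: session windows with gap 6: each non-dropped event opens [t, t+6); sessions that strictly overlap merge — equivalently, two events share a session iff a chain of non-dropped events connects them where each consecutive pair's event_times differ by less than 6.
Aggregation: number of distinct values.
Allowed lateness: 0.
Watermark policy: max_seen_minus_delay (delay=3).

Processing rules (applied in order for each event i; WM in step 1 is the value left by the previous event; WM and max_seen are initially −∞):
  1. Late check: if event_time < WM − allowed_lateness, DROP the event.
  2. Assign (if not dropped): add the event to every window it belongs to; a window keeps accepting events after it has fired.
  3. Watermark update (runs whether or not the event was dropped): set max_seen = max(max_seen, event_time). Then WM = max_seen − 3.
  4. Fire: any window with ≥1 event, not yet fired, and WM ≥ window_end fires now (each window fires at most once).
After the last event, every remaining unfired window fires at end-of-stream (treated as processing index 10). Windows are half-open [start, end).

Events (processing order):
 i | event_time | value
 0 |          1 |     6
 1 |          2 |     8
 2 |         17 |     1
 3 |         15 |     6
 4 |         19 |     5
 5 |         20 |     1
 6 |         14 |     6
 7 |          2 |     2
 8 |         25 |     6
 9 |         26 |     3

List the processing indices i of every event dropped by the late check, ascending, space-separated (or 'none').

6 7

i=0 t=1 v=6: → [1,7); WM=-2
i=1 t=2 v=8: → [1,8); WM=-1
i=2 t=17 v=1: → [17,23); WM=14
i=3 t=15 v=6: → [15,23); WM=14
i=4 t=19 v=5: → [15,25); WM=16
i=5 t=20 v=1: → [15,26); WM=17
i=6 t=14 v=6: DROP (t<17-0); WM=17
i=7 t=2 v=2: DROP (t<17-0); WM=17
i=8 t=25 v=6: → [15,31); WM=22
i=9 t=26 v=3: → [15,32); WM=23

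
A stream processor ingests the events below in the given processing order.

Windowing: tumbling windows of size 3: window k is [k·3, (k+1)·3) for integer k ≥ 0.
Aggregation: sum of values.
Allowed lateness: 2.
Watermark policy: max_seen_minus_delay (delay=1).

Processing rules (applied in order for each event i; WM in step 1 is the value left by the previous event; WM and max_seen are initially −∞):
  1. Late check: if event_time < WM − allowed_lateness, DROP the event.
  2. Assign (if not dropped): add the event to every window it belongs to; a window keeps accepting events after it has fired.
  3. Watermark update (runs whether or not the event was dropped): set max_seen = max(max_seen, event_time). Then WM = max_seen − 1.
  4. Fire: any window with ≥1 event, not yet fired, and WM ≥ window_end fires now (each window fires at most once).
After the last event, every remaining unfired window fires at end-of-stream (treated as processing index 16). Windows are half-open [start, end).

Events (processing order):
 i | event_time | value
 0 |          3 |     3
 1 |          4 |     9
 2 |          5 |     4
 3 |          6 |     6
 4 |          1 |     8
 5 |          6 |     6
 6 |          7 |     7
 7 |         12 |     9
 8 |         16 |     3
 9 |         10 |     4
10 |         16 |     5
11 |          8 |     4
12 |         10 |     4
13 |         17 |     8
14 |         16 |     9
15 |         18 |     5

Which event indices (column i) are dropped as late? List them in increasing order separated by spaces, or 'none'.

4 9 11 12

i=0 t=3 v=3: → [3,6); WM=2
i=1 t=4 v=9: → [3,6); WM=3
i=2 t=5 v=4: → [3,6); WM=4
i=3 t=6 v=6: → [6,9); WM=5
i=4 t=1 v=8: DROP (t<5-2); WM=5
i=5 t=6 v=6: → [6,9); WM=5
i=6 t=7 v=7: → [6,9); WM=6; [3,6) fires=16
i=7 t=12 v=9: → [12,15); WM=11; [6,9) fires=19
i=8 t=16 v=3: → [15,18); WM=15; [12,15) fires=9
i=9 t=10 v=4: DROP (t<15-2); WM=15
i=10 t=16 v=5: → [15,18); WM=15
i=11 t=8 v=4: DROP (t<15-2); WM=15
i=12 t=10 v=4: DROP (t<15-2); WM=15
i=13 t=17 v=8: → [15,18); WM=16
i=14 t=16 v=9: → [15,18); WM=16
i=15 t=18 v=5: → [18,21); WM=17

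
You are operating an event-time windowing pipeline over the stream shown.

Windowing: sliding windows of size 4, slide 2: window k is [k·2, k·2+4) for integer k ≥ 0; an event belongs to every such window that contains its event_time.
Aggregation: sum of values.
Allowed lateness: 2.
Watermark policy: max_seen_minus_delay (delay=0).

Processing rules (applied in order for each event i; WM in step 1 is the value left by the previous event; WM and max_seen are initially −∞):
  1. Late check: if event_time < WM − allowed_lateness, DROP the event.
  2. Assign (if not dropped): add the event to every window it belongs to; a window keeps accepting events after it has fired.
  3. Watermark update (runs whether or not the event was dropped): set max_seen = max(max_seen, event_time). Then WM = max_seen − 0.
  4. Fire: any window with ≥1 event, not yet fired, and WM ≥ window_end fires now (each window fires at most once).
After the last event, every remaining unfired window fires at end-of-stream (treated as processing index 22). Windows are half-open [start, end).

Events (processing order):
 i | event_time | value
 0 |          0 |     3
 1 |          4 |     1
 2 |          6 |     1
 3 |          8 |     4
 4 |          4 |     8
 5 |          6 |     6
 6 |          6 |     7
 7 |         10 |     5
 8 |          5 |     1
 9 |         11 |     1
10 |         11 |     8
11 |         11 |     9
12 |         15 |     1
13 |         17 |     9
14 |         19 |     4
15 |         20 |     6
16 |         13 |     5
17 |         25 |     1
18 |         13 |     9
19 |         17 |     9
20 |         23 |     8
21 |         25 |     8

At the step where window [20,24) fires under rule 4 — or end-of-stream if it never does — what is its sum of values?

i=0 t=0 v=3: → [0,4); WM=0
i=1 t=4 v=1: → [4,8),[2,6); WM=4; [0,4) fires=3
i=2 t=6 v=1: → [6,10),[4,8); WM=6; [2,6) fires=1
i=3 t=8 v=4: → [8,12),[6,10); WM=8; [4,8) fires=2
i=4 t=4 v=8: DROP (t<8-2); WM=8
i=5 t=6 v=6: → [6,10),[4,8); WM=8
i=6 t=6 v=7: → [6,10),[4,8); WM=8
i=7 t=10 v=5: → [10,14),[8,12); WM=10; [6,10) fires=18
i=8 t=5 v=1: DROP (t<10-2); WM=10
i=9 t=11 v=1: → [10,14),[8,12); WM=11
i=10 t=11 v=8: → [10,14),[8,12); WM=11
i=11 t=11 v=9: → [10,14),[8,12); WM=11
i=12 t=15 v=1: → [14,18),[12,16); WM=15; [8,12) fires=27 [10,14) fires=23
i=13 t=17 v=9: → [16,20),[14,18); WM=17; [12,16) fires=1
i=14 t=19 v=4: → [18,22),[16,20); WM=19; [14,18) fires=10
i=15 t=20 v=6: → [20,24),[18,22); WM=20; [16,20) fires=13
i=16 t=13 v=5: DROP (t<20-2); WM=20
i=17 t=25 v=1: → [24,28),[22,26); WM=25; [18,22) fires=10 [20,24) fires=6
i=18 t=13 v=9: DROP (t<25-2); WM=25
i=19 t=17 v=9: DROP (t<25-2); WM=25
i=20 t=23 v=8: → [22,26),[20,24); WM=25
i=21 t=25 v=8: → [24,28),[22,26); WM=25

6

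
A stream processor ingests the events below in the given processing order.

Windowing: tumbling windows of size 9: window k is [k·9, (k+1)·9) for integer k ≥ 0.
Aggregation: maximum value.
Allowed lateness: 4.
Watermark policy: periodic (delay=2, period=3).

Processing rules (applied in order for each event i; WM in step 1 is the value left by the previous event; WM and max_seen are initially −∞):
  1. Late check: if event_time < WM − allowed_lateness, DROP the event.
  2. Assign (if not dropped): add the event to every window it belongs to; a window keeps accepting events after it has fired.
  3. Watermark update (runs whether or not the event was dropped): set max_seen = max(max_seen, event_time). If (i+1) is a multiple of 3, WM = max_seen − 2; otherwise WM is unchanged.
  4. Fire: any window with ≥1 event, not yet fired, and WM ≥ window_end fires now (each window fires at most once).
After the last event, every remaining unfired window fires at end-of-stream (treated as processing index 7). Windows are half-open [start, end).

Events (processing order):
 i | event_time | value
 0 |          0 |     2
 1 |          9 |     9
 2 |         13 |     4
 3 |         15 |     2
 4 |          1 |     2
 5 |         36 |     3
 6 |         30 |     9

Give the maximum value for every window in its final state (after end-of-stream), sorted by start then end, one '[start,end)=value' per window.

[0,9)=2 [9,18)=9 [27,36)=9 [36,45)=3

i=0 t=0 v=2: → [0,9); WM=−∞
i=1 t=9 v=9: → [9,18); WM=−∞
i=2 t=13 v=4: → [9,18); WM=11; [0,9) fires=2
i=3 t=15 v=2: → [9,18); WM=11
i=4 t=1 v=2: DROP (t<11-4); WM=11
i=5 t=36 v=3: → [36,45); WM=34; [9,18) fires=9
i=6 t=30 v=9: → [27,36); WM=34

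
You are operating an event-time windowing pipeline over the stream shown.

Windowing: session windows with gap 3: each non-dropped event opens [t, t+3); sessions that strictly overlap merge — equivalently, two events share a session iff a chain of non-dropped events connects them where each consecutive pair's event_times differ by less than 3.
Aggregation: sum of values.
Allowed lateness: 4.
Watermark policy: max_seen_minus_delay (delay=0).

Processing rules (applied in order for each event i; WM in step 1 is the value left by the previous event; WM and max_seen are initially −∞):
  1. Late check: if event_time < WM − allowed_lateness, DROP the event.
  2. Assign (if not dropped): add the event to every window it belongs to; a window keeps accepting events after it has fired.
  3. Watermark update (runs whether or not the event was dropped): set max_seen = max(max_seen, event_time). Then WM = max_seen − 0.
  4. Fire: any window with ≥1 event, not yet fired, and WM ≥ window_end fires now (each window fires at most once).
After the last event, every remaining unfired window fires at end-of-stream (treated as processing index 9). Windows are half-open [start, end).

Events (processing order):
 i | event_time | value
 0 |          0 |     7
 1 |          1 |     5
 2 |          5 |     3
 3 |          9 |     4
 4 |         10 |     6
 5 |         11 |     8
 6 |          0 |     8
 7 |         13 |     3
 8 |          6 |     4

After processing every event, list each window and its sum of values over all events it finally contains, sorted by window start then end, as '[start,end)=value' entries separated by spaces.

i=0 t=0 v=7: → [0,3); WM=0
i=1 t=1 v=5: → [0,4); WM=1
i=2 t=5 v=3: → [5,8); WM=5
i=3 t=9 v=4: → [9,12); WM=9
i=4 t=10 v=6: → [9,13); WM=10
i=5 t=11 v=8: → [9,14); WM=11
i=6 t=0 v=8: DROP (t<11-4); WM=11
i=7 t=13 v=3: → [9,16); WM=13
i=8 t=6 v=4: DROP (t<13-4); WM=13

[0,4)=12 [5,8)=3 [9,16)=21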